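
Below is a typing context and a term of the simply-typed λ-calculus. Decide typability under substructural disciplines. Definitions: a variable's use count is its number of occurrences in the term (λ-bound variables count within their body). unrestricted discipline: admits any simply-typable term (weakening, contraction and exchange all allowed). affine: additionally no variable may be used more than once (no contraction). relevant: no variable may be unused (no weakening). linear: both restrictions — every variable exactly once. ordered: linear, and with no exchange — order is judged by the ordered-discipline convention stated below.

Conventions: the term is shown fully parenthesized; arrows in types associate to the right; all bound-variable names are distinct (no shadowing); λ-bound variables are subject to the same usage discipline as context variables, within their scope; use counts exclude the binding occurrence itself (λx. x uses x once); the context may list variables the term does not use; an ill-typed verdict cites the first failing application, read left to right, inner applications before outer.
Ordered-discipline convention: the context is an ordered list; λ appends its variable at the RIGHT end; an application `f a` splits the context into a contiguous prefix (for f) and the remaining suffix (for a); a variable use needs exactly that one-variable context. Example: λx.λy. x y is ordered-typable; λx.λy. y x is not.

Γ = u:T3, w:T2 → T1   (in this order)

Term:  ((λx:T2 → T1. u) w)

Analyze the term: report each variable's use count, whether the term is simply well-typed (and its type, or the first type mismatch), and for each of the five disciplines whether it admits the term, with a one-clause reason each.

usage: u ×1, w ×1, x (bound) ×0
left-to-right use order: u, w
typing: well-typed at T3
ordered ✗ (unused: x — weakening required)
linear ✗ (unused: x — weakening required)
affine ✓ (at most one use each (u, w, x))
relevant ✗ (unused: x — weakening required)
unrestricted ✓ (simply typable at T3; W, C, E all held)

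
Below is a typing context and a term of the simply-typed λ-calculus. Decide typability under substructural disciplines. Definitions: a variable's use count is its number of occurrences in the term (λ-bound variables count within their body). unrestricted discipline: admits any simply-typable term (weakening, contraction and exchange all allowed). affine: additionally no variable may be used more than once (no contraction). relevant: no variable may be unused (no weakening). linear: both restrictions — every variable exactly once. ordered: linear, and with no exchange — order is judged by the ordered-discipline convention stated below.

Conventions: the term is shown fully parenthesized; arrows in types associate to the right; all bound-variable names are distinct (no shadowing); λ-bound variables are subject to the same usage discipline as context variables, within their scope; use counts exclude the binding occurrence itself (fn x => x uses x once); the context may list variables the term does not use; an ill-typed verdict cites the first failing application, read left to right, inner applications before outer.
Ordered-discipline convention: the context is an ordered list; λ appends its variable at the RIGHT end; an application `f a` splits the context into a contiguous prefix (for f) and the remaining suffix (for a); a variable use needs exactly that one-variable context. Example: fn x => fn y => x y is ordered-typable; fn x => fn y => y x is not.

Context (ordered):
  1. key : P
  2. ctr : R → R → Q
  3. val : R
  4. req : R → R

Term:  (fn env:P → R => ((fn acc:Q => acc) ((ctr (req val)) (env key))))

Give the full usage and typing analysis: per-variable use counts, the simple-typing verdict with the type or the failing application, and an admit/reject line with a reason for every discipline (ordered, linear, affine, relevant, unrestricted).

use counts: key=1; ctr=1; val=1; req=1; env (λ-bound)=1; acc (λ-bound)=1
use order (left to right): acc, ctr, req, val, env, key
typing: ✓ — (P → R) → Q
ordered ✗ (use order acc, ctr, req, val, env, key needs exchange)
linear ✓ (single use per variable (key, ctr, val, req, env, acc))
affine ✓ (none of key, ctr, val, req, env, acc used more than once)
relevant ✓ (none of key, ctr, val, req, env, acc goes unused)
unrestricted ✓ (well-typed at (P → R) → Q; no restrictions here)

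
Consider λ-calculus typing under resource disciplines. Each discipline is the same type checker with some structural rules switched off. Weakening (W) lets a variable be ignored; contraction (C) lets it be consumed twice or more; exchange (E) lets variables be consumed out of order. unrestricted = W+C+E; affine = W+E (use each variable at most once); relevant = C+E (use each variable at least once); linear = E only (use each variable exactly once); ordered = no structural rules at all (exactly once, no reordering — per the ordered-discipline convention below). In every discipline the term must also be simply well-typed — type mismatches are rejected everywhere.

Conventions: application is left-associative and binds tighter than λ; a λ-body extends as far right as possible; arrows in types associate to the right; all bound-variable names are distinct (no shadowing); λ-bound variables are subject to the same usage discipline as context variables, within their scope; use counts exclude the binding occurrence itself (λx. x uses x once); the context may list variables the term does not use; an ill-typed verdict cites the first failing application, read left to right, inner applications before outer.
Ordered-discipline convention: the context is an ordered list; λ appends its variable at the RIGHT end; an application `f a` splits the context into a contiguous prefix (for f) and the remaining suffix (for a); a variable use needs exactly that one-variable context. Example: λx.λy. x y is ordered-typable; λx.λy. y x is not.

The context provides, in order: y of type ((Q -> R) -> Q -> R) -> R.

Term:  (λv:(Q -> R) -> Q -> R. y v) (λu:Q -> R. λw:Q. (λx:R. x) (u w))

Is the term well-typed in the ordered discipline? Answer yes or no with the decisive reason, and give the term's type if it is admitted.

yes — y, v, u, w, x: once each, no exchange needed; term : R
use counts: y: 1×; v (bound): 1×; u (bound): 1×; w (bound): 1×; x (bound): 1×
left-to-right use order: y, v, x, u, w
typing: the term checks, with type R
summary: ordered ✓, linear ✓, affine ✓, relevant ✓, unrestricted ✓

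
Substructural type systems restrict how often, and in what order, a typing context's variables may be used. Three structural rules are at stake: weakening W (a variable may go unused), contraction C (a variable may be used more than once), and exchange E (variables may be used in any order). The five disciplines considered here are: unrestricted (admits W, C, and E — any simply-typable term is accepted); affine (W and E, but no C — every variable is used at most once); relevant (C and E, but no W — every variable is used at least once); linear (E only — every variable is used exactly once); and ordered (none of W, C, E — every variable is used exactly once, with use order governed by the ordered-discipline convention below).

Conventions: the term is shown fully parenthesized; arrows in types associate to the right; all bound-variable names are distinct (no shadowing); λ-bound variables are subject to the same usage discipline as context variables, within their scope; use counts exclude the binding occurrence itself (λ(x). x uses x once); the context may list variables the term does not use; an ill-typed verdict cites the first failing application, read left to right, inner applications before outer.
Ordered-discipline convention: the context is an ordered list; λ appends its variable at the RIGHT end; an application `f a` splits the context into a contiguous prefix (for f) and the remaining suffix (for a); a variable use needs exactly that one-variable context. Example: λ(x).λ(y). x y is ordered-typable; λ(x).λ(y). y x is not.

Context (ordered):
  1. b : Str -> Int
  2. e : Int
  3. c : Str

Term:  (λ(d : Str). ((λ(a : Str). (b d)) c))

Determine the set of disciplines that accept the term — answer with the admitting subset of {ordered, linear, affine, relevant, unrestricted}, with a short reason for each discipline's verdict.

accepted by: affine, unrestricted
counts: b=1; e=0; c=1; d (λ-bound)=1; a (λ-bound)=0
order of uses: b, d, c
typing: the term checks, with type Str -> Int
ordered: ✗ — unused: e, a — weakening required
linear: ✗ — unused: e, a — weakening required
affine: ✓ — b, e, c, d, a: no repeats, contraction unneeded
relevant: ✗ — unused: e, a — weakening required
unrestricted: ✓ — simply typable at Str -> Int; W, C, E all held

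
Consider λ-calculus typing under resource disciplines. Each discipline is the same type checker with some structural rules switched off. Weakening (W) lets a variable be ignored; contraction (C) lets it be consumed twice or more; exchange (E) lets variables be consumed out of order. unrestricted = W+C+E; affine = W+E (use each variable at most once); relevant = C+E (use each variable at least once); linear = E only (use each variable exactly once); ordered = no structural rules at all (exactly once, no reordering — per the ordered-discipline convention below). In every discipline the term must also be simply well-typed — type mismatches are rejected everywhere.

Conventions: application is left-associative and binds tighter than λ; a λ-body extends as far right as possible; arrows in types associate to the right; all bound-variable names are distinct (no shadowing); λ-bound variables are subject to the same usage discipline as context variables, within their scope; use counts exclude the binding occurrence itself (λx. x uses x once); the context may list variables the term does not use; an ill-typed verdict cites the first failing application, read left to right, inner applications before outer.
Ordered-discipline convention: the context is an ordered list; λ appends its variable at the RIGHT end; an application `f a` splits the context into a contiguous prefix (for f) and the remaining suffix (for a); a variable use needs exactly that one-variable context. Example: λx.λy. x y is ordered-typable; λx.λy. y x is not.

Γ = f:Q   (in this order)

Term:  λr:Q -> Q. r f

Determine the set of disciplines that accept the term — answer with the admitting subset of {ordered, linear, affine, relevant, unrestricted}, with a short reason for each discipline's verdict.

admitted in: linear, affine, relevant, unrestricted
usage: f ×1; r [bound] ×1
uses in reading order: r, f
typing: ✓ — (Q -> Q) -> Q
ordered: ✗, use order r, f needs exchange
linear: ✓, each of f, r used exactly once
affine: ✓, none of f, r used more than once
relevant: ✓, none of f, r goes unused
unrestricted: ✓, well-typed at (Q -> Q) -> Q; no restrictions here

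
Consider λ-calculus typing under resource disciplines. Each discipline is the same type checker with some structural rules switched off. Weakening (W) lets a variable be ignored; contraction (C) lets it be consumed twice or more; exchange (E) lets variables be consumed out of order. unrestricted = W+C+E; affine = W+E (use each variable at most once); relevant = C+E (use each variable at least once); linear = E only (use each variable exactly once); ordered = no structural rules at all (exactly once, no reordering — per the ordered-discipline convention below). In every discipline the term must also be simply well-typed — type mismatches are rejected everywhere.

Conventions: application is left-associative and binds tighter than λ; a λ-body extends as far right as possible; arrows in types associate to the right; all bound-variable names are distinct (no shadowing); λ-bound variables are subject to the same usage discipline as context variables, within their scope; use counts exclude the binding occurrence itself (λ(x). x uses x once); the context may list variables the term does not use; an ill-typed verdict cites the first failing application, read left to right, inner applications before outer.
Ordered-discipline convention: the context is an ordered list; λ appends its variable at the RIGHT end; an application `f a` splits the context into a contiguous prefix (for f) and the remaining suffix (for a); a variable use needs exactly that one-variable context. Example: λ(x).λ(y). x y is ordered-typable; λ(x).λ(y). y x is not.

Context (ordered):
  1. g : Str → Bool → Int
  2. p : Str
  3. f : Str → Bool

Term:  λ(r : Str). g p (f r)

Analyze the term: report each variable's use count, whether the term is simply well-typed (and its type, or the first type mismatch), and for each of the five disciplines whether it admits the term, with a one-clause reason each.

variable uses: g=1; p=1; f=1; r (λ-bound)=1
uses in reading order: g, p, f, r
typing: well-typed at Str → Int
ordered: ✓ — g, p, f, r once each; derivable with no W/C/E
linear: ✓ — exactly-once usage across g, p, f, r
affine: ✓ — at most one use each (g, p, f, r)
relevant: ✓ — at least one use each (g, p, f, r)
unrestricted: ✓ — typability at Str → Int is all that's needed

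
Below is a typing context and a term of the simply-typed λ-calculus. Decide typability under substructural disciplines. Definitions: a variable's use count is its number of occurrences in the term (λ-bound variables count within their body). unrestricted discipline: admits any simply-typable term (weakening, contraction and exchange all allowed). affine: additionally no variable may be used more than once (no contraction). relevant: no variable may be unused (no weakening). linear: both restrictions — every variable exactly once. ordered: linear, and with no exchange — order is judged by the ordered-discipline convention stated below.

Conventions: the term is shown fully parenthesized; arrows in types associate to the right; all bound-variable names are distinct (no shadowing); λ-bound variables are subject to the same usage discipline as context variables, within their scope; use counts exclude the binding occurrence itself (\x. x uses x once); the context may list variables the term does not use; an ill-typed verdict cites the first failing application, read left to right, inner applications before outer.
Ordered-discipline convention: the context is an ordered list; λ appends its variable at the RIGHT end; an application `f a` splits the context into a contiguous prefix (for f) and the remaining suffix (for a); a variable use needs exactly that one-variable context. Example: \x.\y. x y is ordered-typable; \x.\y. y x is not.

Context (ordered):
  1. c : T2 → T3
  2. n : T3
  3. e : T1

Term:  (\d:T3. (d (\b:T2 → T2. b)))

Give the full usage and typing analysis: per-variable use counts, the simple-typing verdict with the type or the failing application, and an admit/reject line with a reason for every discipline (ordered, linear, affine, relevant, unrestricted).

counts: c: 0×; n: 0×; e: 0×; d [bound]: 1×; b [bound]: 1×
uses in reading order: d, b
typing: ill-typed: non-arrow in function slot: T3
ordered: ✗, fails simple typing
linear: ✗, a type mismatch blocks all five
affine: ✗, the type mismatch rejects it
relevant: ✗, not simply typable
unrestricted: ✗, fails simple typing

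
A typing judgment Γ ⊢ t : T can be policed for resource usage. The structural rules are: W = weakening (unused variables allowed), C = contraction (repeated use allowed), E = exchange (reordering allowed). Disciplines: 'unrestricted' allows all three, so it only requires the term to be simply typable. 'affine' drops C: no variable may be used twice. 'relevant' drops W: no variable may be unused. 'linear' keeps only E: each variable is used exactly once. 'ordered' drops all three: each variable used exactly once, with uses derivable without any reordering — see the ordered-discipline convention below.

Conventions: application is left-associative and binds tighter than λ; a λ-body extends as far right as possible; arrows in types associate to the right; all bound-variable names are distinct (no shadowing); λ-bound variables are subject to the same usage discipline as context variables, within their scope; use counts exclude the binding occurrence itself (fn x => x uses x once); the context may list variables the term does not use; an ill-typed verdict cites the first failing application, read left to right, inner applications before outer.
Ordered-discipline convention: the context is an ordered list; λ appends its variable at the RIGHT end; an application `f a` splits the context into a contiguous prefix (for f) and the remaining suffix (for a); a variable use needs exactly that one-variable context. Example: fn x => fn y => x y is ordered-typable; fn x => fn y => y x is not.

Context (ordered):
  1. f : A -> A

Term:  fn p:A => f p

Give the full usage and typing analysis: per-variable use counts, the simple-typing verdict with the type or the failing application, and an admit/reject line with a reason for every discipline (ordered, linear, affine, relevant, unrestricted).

counts: f: 1×; p (λ-bound): 1×
use order (left to right): f, p
typing: well-typed — term : A -> A
ordered: ✓, single-use (f, p), ordered derivation ok
linear: ✓, exactly-once usage across f, p
affine: ✓, none of f, p used more than once
relevant: ✓, none of f, p goes unused
unrestricted: ✓, typability at A -> A is all that's needed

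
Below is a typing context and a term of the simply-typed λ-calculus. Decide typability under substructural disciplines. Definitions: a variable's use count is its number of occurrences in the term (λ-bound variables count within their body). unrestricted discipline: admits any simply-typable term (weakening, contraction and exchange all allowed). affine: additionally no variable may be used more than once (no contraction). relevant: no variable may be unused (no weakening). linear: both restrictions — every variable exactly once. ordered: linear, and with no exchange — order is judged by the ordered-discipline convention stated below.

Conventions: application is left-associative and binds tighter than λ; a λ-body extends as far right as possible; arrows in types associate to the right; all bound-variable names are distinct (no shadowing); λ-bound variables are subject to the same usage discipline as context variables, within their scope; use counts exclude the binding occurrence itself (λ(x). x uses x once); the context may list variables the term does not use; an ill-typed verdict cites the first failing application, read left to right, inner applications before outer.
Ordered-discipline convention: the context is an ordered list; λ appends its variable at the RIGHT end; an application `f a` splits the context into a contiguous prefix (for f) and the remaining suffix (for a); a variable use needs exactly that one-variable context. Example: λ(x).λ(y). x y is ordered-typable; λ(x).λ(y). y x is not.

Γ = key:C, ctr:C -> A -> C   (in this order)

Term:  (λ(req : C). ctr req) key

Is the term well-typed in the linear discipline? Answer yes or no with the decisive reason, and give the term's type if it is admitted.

yes — each of key, ctr, req used exactly once; term : A -> C
use counts: key: 1×, ctr: 1×, req (bound): 1×
uses in reading order: ctr, req, key
typing: well-typed — term : A -> C
per-discipline verdicts: ordered ✗; linear ✓; affine ✓; relevant ✓; unrestricted ✓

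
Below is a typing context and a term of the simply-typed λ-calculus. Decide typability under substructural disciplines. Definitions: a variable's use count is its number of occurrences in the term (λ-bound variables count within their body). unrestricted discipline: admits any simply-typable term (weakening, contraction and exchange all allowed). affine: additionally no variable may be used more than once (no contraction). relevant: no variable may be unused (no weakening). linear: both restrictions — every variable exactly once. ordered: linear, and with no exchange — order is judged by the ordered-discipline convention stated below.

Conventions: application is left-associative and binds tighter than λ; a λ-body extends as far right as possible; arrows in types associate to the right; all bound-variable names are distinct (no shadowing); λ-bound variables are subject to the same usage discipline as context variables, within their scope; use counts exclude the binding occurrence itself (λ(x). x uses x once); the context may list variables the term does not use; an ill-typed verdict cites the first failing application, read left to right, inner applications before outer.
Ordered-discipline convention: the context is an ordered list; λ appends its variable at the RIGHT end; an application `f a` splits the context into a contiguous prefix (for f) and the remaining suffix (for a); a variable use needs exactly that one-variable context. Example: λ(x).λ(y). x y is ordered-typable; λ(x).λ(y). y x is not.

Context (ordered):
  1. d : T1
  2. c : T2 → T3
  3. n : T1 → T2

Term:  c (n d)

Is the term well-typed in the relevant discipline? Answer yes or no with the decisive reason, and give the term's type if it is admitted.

yes — none of d, c, n goes unused; term : T3
use counts: d: 1, c: 1, n: 1
uses in reading order: c, n, d
typing: the term checks, with type T3
all disciplines: ordered ✗; linear ✓; affine ✓; relevant ✓; unrestricted ✓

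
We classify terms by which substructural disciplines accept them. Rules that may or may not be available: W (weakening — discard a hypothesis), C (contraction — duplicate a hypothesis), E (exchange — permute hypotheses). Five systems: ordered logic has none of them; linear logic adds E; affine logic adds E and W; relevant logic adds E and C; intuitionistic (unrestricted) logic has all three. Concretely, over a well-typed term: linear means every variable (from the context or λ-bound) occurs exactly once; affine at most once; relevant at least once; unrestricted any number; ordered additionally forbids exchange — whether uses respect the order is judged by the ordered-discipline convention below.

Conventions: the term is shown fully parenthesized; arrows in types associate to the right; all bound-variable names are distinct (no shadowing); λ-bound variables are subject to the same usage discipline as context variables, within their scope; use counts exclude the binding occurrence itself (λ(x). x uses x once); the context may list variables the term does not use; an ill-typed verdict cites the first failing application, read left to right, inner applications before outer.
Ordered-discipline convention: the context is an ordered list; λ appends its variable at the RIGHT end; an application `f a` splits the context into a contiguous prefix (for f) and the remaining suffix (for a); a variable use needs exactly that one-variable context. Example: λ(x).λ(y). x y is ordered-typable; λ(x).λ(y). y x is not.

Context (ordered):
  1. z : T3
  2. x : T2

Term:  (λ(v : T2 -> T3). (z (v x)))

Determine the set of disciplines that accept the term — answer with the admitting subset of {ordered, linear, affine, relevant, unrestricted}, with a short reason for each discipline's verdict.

admitted in: none
variable uses: z ×1; x ×1; v (λ-bound) ×1
uses in reading order: z, v, x
typing: ill-typed: non-arrow in function slot: T3
ordered ✗ (a type mismatch blocks all five)
linear ✗ (the type mismatch rejects it)
affine ✗ (not simply typable)
relevant ✗ (fails simple typing)
unrestricted ✗ (a type mismatch blocks all five)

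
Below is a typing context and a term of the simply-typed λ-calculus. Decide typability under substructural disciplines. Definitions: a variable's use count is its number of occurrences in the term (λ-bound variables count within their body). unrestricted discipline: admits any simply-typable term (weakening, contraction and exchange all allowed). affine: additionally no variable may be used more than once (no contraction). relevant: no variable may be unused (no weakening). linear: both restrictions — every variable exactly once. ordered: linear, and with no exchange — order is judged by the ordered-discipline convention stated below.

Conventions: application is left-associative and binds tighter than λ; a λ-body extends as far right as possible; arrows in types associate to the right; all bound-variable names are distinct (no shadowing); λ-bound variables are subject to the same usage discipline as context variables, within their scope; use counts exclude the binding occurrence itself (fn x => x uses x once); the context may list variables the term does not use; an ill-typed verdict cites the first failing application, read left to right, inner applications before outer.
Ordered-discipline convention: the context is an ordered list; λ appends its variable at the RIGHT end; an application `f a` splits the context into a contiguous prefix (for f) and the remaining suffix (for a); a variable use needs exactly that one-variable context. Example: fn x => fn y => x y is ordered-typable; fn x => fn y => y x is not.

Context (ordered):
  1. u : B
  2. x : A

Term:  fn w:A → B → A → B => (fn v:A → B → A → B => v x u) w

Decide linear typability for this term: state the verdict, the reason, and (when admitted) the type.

yes — u, x, w, v: one use apiece; term : (A → B → A → B) → A → B
counts: u ×1, x ×1, w (λ-bound) ×1, v (λ-bound) ×1
left-to-right use order: v, x, u, w
typing: well-typed — term : (A → B → A → B) → A → B
all disciplines: ordered ✗, linear ✓, affine ✓, relevant ✓, unrestricted ✓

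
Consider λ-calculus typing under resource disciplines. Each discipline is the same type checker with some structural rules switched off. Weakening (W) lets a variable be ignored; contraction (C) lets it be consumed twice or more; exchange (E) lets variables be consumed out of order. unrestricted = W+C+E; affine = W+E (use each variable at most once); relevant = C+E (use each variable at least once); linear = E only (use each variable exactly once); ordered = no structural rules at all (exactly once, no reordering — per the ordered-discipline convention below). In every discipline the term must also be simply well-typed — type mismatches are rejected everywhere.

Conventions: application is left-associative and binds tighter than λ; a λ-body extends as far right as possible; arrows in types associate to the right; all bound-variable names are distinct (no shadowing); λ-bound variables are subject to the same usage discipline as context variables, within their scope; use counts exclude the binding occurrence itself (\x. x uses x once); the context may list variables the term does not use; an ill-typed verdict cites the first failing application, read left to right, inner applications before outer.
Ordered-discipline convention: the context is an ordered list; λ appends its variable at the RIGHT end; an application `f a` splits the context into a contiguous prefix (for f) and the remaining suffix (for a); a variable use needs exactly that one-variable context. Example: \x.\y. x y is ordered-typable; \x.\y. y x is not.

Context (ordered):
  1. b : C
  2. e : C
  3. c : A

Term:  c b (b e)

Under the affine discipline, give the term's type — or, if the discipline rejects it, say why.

not well-typed under affine — not simply typable
variable uses: b: 2×; e: 1×; c: 1×
use order (left to right): c, b, b, e
typing: ill-typed: non-function type A applied to an argument
all disciplines: ordered ✗, linear ✗, affine ✗, relevant ✗, unrestricted ✗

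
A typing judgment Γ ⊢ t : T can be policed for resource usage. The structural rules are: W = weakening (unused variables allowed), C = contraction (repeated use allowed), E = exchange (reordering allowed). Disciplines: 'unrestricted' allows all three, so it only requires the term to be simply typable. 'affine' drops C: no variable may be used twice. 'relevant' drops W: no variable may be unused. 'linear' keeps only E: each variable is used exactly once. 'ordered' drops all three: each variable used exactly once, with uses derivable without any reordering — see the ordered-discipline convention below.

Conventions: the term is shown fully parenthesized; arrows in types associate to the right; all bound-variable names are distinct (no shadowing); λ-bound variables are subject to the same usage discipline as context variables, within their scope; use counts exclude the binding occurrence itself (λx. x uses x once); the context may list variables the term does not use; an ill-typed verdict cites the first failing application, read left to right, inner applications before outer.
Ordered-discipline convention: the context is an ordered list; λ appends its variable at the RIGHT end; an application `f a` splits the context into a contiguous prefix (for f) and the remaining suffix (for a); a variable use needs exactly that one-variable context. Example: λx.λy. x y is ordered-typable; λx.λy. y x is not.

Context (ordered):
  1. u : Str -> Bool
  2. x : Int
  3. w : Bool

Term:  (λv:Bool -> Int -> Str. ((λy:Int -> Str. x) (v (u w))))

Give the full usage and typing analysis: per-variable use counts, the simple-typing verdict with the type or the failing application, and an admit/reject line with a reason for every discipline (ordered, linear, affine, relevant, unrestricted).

use counts: u: 1, x: 1, w: 1, v (bound): 1, y (bound): 0
order of uses: x, v, u, w
typing: ill-typed: an argument Bool mismatches the expected Str
ordered: ✗ — fails simple typing
linear: ✗ — a type mismatch blocks all five
affine: ✗ — the type mismatch rejects it
relevant: ✗ — not simply typable
unrestricted: ✗ — fails simple typing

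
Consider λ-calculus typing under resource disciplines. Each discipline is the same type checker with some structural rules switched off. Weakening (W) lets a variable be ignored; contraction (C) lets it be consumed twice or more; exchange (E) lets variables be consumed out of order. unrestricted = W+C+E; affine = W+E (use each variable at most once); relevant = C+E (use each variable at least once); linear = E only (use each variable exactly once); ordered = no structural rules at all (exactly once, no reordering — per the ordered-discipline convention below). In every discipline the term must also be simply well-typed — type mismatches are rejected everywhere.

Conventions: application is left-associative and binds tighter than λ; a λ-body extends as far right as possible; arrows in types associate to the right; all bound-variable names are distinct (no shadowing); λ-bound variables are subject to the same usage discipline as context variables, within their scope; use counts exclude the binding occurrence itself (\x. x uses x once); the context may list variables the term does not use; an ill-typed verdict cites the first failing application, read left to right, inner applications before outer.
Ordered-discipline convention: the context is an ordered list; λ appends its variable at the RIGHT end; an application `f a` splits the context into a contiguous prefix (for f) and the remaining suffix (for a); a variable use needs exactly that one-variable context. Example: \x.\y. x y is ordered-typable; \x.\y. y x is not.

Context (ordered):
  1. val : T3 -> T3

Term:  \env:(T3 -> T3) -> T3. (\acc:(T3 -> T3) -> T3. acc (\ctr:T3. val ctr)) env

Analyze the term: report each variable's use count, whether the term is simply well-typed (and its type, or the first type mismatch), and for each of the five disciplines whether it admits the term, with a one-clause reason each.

counts: val ×1, env (bound) ×1, acc (bound) ×1, ctr (bound) ×1
left-to-right use order: acc, val, ctr, env
typing: ✓ — ((T3 -> T3) -> T3) -> T3
ordered: ✗ — no contiguous prefix/suffix split fits acc, val, ctr, env
linear: ✓ — single use per variable (val, env, acc, ctr)
affine: ✓ — no duplicate uses among val, env, acc, ctr
relevant: ✓ — val, env, acc, ctr: all used, weakening unneeded
unrestricted: ✓ — well-typed at ((T3 -> T3) -> T3) -> T3; no restrictions here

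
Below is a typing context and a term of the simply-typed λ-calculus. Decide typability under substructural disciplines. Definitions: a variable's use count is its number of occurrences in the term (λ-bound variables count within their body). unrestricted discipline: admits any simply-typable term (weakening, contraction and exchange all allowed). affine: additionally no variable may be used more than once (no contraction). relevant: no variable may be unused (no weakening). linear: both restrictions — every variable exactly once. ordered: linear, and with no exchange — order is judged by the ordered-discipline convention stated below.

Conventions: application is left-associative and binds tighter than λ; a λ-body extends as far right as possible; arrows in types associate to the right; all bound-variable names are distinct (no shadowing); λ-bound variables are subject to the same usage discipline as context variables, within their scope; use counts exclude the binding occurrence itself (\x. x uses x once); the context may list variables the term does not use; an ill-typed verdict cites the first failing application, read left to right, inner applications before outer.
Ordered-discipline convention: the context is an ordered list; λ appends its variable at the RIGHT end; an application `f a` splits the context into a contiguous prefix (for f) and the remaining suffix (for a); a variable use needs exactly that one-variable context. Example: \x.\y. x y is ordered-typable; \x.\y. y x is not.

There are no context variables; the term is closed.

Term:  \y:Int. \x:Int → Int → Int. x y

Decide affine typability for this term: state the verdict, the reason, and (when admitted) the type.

yes — none of y, x used more than once; term : Int → (Int → Int → Int) → Int → Int
counts: y (bound) ×1; x (bound) ×1
order of uses: x, y
typing: well-typed — term : Int → (Int → Int → Int) → Int → Int
per-discipline verdicts: ordered ✗, linear ✓, affine ✓, relevant ✓, unrestricted ✓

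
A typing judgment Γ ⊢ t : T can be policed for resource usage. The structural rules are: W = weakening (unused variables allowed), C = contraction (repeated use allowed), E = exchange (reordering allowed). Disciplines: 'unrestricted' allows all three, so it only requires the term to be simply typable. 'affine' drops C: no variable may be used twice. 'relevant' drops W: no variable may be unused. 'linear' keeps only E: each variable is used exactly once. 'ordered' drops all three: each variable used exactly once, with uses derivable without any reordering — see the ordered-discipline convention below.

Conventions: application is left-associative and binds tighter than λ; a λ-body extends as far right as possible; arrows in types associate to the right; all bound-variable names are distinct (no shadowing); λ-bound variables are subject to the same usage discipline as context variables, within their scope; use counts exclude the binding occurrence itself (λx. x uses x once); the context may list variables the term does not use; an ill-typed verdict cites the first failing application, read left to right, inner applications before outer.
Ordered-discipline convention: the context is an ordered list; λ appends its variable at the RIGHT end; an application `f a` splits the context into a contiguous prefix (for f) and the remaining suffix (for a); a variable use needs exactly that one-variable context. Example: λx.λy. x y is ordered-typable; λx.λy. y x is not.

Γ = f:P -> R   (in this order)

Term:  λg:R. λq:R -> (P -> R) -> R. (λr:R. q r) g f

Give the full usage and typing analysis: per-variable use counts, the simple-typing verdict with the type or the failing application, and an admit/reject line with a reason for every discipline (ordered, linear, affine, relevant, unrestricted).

variable uses: f: 1, g [bound]: 1, q [bound]: 1, r [bound]: 1
use order (left to right): q, r, g, f
typing: well-typed — term : R -> (R -> (P -> R) -> R) -> R
ordered: ✗ — needs exchange: uses follow q, r, g, f
linear: ✓ — f, g, q, r: one use apiece
affine: ✓ — none of f, g, q, r used more than once
relevant: ✓ — every one of f, g, q, r appears
unrestricted: ✓ — well-typed at R -> (R -> (P -> R) -> R) -> R; no restrictions here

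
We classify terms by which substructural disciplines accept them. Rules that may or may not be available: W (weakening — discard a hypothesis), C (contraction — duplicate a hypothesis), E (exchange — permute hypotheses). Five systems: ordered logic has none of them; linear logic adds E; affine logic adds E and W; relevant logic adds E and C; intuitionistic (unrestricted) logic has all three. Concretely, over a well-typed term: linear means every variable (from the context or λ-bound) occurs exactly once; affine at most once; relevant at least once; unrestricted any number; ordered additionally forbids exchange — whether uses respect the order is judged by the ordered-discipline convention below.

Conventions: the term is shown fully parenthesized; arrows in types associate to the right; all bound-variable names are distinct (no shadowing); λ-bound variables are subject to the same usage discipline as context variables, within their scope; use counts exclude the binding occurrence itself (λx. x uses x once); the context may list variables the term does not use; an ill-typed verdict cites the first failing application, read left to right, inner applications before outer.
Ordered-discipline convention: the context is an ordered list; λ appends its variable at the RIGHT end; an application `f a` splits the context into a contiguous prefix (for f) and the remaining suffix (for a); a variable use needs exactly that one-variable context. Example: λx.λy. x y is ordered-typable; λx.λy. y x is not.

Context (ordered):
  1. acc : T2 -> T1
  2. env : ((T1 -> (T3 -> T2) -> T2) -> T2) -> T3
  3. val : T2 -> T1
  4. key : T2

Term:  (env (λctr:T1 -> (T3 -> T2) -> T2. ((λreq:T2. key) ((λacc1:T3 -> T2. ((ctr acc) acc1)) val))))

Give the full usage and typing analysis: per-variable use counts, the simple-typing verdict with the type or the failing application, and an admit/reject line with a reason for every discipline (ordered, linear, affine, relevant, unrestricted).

counts: acc: 1; env: 1; val: 1; key: 1; ctr (λ-bound): 1; req (λ-bound): 0; acc1 (λ-bound): 1
use order (left to right): env, key, ctr, acc, acc1, val
typing: ill-typed: an argument T2 -> T1 mismatches the expected T1
ordered: ✗ — not simply typable
linear: ✗ — fails simple typing
affine: ✗ — a type mismatch blocks all five
relevant: ✗ — the type mismatch rejects it
unrestricted: ✗ — not simply typable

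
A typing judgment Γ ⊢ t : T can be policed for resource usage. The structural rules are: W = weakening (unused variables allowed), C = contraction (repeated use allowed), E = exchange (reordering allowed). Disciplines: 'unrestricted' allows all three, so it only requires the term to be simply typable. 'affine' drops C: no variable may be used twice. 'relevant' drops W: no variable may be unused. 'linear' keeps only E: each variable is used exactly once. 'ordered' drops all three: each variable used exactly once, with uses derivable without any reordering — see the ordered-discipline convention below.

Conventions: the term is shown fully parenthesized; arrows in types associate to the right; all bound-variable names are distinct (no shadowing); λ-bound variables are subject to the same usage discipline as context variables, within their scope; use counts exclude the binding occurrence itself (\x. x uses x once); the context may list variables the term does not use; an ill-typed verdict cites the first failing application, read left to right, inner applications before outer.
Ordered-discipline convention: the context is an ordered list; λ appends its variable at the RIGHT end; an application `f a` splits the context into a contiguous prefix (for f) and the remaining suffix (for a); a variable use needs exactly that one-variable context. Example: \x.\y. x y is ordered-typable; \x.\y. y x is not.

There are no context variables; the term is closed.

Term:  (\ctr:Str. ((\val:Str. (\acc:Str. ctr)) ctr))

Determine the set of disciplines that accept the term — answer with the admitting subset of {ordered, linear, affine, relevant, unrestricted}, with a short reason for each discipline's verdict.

admitted in: unrestricted
use counts: ctr (λ-bound) ×2; val (λ-bound) ×0; acc (λ-bound) ×0
use order (left to right): ctr, ctr
typing: well-typed — term : Str → Str → Str
ordered: ✗, ctr ×2 used more than once (contraction); val, acc never used (weakening)
linear: ✗, ctr ×2 used more than once (contraction); val, acc never used (weakening)
affine: ✗, ctr ×2 used more than once (contraction)
relevant: ✗, val, acc never used (weakening)
unrestricted: ✓, typability at Str → Str → Str is all that's needed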